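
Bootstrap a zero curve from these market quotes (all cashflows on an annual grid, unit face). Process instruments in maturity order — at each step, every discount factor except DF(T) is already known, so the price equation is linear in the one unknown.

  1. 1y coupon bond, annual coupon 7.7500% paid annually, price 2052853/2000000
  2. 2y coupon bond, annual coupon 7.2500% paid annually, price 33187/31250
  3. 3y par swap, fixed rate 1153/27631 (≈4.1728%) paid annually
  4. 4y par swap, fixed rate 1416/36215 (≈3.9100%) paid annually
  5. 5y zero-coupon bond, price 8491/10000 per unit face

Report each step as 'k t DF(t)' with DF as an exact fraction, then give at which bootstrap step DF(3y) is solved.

step 1 [1y] bond c/1=31/400: DF=(2052853/2000000 − 31/400·(0))/(1+31/400) = 4763/5000 ≈ 0.952600
step 2 [2y] bond c/1=29/400: DF=(33187/31250 − 29/400·(0.952600))/(1+29/400) = 4629/5000 ≈ 0.925800
step 3 [3y] swap r/1=1153/27631: DF=(1 − 1153/27631·(0.952600+0.925800))/(1+1153/27631) = 8847/10000 ≈ 0.884700
step 4 [4y] swap r/1=1416/36215: DF=(1 − 1416/36215·(0.952600+0.925800+0.884700))/(1+1416/36215) = 1073/1250 ≈ 0.858400
step 5 [5y] zero: DF = P = 8491/10000 ≈ 0.849100

1 1 4763/5000
2 2 4629/5000
3 3 8847/10000
4 4 1073/1250
5 5 8491/10000
DF(3y) is solved at step 3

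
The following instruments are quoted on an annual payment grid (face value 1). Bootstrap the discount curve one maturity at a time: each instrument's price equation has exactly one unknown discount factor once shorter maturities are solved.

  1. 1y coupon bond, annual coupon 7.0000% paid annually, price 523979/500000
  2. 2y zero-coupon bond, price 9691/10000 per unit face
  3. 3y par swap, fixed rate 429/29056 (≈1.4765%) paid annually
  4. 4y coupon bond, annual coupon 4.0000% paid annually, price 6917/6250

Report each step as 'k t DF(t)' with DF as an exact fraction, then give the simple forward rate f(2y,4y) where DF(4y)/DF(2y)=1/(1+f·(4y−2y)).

step 1 [1y] bond c/1=7/100: DF=(523979/500000 − 7/100·(0))/(1+7/100) = 4897/5000 ≈ 0.979400
step 2 [2y] zero: DF = P = 9691/10000 ≈ 0.969100
step 3 [3y] swap r/1=429/29056: DF=(1 − 429/29056·(0.979400+0.969100))/(1+429/29056) = 9571/10000 ≈ 0.957100
step 4 [4y] bond c/1=1/25: DF=(6917/6250 − 1/25·(0.979400+0.969100+0.957100))/(1+1/25) = 2381/2500 ≈ 0.952400

1 1 4897/5000
2 2 9691/10000
3 3 9571/10000
4 4 2381/2500
f(2y,4y) = ((9691/10000)/(2381/2500) − 1)/(2) = 167/19048 ≈ 0.8767%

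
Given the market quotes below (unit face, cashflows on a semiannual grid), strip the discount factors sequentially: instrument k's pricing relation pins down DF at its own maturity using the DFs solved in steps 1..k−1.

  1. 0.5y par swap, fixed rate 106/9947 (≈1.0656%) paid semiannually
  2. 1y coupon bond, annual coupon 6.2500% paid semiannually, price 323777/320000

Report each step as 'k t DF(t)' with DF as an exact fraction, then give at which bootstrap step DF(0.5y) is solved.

step 1 [0.5y] swap r/2=53/9947: DF=(1 − 53/9947·(0))/(1+53/9947) = 9947/10000 ≈ 0.994700
step 2 [1y] bond c/2=1/32: DF=(323777/320000 − 1/32·(0.994700))/(1+1/32) = 951/1000 ≈ 0.951000

1 1/2 9947/10000
2 1 951/1000
DF(0.5y) is solved at step 1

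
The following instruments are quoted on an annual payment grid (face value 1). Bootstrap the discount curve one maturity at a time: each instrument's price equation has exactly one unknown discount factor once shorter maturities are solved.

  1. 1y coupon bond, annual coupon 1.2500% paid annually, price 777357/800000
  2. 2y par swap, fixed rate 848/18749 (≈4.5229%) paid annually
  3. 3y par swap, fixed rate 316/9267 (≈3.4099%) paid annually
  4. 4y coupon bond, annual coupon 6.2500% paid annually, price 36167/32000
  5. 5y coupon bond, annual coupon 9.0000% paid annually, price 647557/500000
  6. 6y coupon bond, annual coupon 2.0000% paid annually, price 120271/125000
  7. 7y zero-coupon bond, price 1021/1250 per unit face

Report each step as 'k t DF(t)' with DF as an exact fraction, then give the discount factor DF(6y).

1 1 9597/10000
2 2 572/625
3 3 2263/2500
4 4 4501/5000
5 5 8843/10000
6 6 4269/5000
7 7 1021/1250
DF(6y) = 4269/5000 ≈ 0.853800

step 1 [1y] bond c/1=1/80: DF=(777357/800000 − 1/80·(0))/(1+1/80) = 9597/10000 ≈ 0.959700
step 2 [2y] swap r/1=848/18749: DF=(1 − 848/18749·(0.959700))/(1+848/18749) = 572/625 ≈ 0.915200
step 3 [3y] swap r/1=316/9267: DF=(1 − 316/9267·(0.959700+0.915200))/(1+316/9267) = 2263/2500 ≈ 0.905200
step 4 [4y] bond c/1=1/16: DF=(36167/32000 − 1/16·(0.959700+0.915200+0.905200))/(1+1/16) = 4501/5000 ≈ 0.900200
step 5 [5y] bond c/1=9/100: DF=(647557/500000 − 9/100·(0.959700+0.915200+0.905200+0.900200))/(1+9/100) = 8843/10000 ≈ 0.884300
step 6 [6y] bond c/1=1/50: DF=(120271/125000 − 1/50·(0.959700+0.915200+0.905200+0.900200+0.884300))/(1+1/50) = 4269/5000 ≈ 0.853800
step 7 [7y] zero: DF = P = 1021/1250 ≈ 0.816800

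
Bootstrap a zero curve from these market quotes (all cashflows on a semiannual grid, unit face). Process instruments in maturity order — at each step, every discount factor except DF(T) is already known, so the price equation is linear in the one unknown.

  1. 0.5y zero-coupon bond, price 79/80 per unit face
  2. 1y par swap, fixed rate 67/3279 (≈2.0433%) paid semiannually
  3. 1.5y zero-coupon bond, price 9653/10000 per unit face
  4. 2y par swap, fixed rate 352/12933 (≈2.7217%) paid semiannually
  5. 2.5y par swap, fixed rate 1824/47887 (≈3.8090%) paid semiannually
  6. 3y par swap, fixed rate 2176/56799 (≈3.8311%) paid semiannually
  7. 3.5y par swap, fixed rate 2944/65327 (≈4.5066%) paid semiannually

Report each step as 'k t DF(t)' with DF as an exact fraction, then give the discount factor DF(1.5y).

1 1/2 79/80
2 1 9799/10000
3 3/2 9653/10000
4 2 592/625
5 5/2 568/625
6 3 557/625
7 7/2 533/625
DF(1.5y) = 9653/10000 ≈ 0.965300

step 1 [0.5y] zero: DF = P = 79/80 ≈ 0.987500
step 2 [1y] swap r/2=67/6558: DF=(1 − 67/6558·(0.987500))/(1+67/6558) = 9799/10000 ≈ 0.979900
step 3 [1.5y] zero: DF = P = 9653/10000 ≈ 0.965300
step 4 [2y] swap r/2=176/12933: DF=(1 − 176/12933·(0.987500+0.979900+0.965300))/(1+176/12933) = 592/625 ≈ 0.947200
step 5 [2.5y] swap r/2=912/47887: DF=(1 − 912/47887·(0.987500+0.979900+0.965300+0.947200))/(1+912/47887) = 568/625 ≈ 0.908800
step 6 [3y] swap r/2=1088/56799: DF=(1 − 1088/56799·(0.987500+0.979900+0.965300+0.947200+0.908800))/(1+1088/56799) = 557/625 ≈ 0.891200
step 7 [3.5y] swap r/2=1472/65327: DF=(1 − 1472/65327·(0.987500+0.979900+0.965300+0.947200+0.908800+0.891200))/(1+1472/65327) = 533/625 ≈ 0.852800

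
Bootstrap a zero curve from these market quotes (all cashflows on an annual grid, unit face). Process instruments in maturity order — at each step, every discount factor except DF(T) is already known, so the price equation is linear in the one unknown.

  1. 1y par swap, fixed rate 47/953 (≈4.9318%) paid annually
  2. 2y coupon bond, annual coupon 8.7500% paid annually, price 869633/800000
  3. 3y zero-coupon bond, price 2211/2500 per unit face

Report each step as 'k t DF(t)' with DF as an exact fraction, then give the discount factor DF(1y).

1 1 953/1000
2 2 9229/10000
3 3 2211/2500
DF(1y) = 953/1000 ≈ 0.953000

step 1 [1y] swap r/1=47/953: DF=(1 − 47/953·(0))/(1+47/953) = 953/1000 ≈ 0.953000
step 2 [2y] bond c/1=7/80: DF=(869633/800000 − 7/80·(0.953000))/(1+7/80) = 9229/10000 ≈ 0.922900
step 3 [3y] zero: DF = P = 2211/2500 ≈ 0.884400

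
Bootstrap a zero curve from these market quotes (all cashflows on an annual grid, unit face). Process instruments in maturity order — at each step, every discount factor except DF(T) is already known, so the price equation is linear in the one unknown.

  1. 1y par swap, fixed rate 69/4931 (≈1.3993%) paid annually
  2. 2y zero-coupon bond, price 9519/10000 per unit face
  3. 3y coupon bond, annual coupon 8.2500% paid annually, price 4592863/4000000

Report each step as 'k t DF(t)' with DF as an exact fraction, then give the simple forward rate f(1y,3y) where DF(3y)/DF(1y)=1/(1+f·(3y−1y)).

1 1 4931/5000
2 2 9519/10000
3 3 913/1000
f(1y,3y) = ((4931/5000)/(913/1000) − 1)/(2) = 183/4565 ≈ 4.0088%

step 1 [1y] swap r/1=69/4931: DF=(1 − 69/4931·(0))/(1+69/4931) = 4931/5000 ≈ 0.986200
step 2 [2y] zero: DF = P = 9519/10000 ≈ 0.951900
step 3 [3y] bond c/1=33/400: DF=(4592863/4000000 − 33/400·(0.986200+0.951900))/(1+33/400) = 913/1000 ≈ 0.913000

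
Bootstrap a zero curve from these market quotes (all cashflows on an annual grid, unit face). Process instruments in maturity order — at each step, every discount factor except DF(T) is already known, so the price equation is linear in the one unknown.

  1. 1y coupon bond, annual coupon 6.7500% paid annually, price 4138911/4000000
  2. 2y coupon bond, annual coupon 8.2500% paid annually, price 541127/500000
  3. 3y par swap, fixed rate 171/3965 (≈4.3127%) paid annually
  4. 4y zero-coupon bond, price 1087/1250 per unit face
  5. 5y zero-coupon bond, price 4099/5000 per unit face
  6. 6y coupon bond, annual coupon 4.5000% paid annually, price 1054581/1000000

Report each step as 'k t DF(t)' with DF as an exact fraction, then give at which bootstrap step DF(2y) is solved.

step 1 [1y] bond c/1=27/400: DF=(4138911/4000000 − 27/400·(0))/(1+27/400) = 9693/10000 ≈ 0.969300
step 2 [2y] bond c/1=33/400: DF=(541127/500000 − 33/400·(0.969300))/(1+33/400) = 9259/10000 ≈ 0.925900
step 3 [3y] swap r/1=171/3965: DF=(1 − 171/3965·(0.969300+0.925900))/(1+171/3965) = 8803/10000 ≈ 0.880300
step 4 [4y] zero: DF = P = 1087/1250 ≈ 0.869600
step 5 [5y] zero: DF = P = 4099/5000 ≈ 0.819800
step 6 [6y] bond c/1=9/200: DF=(1054581/1000000 − 9/200·(0.969300+0.925900+0.880300+0.869600+0.819800))/(1+9/200) = 8169/10000 ≈ 0.816900

1 1 9693/10000
2 2 9259/10000
3 3 8803/10000
4 4 1087/1250
5 5 4099/5000
6 6 8169/10000
DF(2y) is solved at step 2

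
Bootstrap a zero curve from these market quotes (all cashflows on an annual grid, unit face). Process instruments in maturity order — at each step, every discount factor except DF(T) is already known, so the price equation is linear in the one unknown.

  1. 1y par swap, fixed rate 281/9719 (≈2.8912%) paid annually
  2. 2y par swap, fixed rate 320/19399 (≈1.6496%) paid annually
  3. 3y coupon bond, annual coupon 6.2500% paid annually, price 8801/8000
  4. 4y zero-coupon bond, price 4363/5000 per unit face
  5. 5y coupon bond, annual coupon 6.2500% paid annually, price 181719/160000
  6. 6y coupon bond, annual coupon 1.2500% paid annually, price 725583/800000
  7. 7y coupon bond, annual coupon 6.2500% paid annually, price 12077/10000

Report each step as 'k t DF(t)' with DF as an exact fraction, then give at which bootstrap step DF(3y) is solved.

step 1 [1y] swap r/1=281/9719: DF=(1 − 281/9719·(0))/(1+281/9719) = 9719/10000 ≈ 0.971900
step 2 [2y] swap r/1=320/19399: DF=(1 − 320/19399·(0.971900))/(1+320/19399) = 121/125 ≈ 0.968000
step 3 [3y] bond c/1=1/16: DF=(8801/8000 − 1/16·(0.971900+0.968000))/(1+1/16) = 9213/10000 ≈ 0.921300
step 4 [4y] zero: DF = P = 4363/5000 ≈ 0.872600
step 5 [5y] bond c/1=1/16: DF=(181719/160000 − 1/16·(0.971900+0.968000+0.921300+0.872600))/(1+1/16) = 8493/10000 ≈ 0.849300
step 6 [6y] bond c/1=1/80: DF=(725583/800000 − 1/80·(0.971900+0.968000+0.921300+0.872600+0.849300))/(1+1/80) = 1049/1250 ≈ 0.839200
step 7 [7y] bond c/1=1/16: DF=(12077/10000 − 1/16·(0.971900+0.968000+0.921300+0.872600+0.849300+0.839200))/(1+1/16) = 8177/10000 ≈ 0.817700

1 1 9719/10000
2 2 121/125
3 3 9213/10000
4 4 4363/5000
5 5 8493/10000
6 6 1049/1250
7 7 8177/10000
DF(3y) is solved at step 3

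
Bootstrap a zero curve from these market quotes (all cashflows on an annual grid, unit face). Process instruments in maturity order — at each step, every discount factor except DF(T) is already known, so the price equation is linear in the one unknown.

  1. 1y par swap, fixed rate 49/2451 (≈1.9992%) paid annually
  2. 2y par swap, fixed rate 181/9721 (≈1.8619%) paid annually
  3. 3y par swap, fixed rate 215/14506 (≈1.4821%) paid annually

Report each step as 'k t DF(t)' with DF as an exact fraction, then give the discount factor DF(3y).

step 1 [1y] swap r/1=49/2451: DF=(1 − 49/2451·(0))/(1+49/2451) = 2451/2500 ≈ 0.980400
step 2 [2y] swap r/1=181/9721: DF=(1 − 181/9721·(0.980400))/(1+181/9721) = 4819/5000 ≈ 0.963800
step 3 [3y] swap r/1=215/14506: DF=(1 − 215/14506·(0.980400+0.963800))/(1+215/14506) = 957/1000 ≈ 0.957000

1 1 2451/2500
2 2 4819/5000
3 3 957/1000
DF(3y) = 957/1000 ≈ 0.957000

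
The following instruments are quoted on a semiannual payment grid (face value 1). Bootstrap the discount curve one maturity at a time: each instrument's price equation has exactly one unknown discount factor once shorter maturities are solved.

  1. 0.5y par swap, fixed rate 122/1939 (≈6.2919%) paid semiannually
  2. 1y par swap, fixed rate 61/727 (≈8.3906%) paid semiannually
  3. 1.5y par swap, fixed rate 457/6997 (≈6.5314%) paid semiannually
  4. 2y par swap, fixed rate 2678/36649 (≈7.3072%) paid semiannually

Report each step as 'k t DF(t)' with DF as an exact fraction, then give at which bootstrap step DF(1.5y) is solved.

step 1 [0.5y] swap r/2=61/1939: DF=(1 − 61/1939·(0))/(1+61/1939) = 1939/2000 ≈ 0.969500
step 2 [1y] swap r/2=61/1454: DF=(1 − 61/1454·(0.969500))/(1+61/1454) = 9207/10000 ≈ 0.920700
step 3 [1.5y] swap r/2=457/13994: DF=(1 − 457/13994·(0.969500+0.920700))/(1+457/13994) = 4543/5000 ≈ 0.908600
step 4 [2y] swap r/2=1339/36649: DF=(1 − 1339/36649·(0.969500+0.920700+0.908600))/(1+1339/36649) = 8661/10000 ≈ 0.866100

1 1/2 1939/2000
2 1 9207/10000
3 3/2 4543/5000
4 2 8661/10000
DF(1.5y) is solved at step 3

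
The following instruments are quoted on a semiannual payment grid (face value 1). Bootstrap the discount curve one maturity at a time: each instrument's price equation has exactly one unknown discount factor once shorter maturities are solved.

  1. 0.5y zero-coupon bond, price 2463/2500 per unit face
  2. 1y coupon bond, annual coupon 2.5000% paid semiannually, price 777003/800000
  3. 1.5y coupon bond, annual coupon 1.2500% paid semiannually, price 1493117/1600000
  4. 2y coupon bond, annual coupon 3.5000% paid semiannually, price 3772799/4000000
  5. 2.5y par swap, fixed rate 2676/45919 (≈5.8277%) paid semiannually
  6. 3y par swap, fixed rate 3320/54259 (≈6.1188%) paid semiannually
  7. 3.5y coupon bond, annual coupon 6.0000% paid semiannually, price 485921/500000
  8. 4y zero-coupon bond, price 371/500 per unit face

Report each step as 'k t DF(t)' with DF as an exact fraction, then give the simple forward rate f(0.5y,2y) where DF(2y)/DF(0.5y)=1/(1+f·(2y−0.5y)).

1 1/2 2463/2500
2 1 9471/10000
3 3/2 4577/5000
4 2 439/500
5 5/2 4331/5000
6 3 417/500
7 7/2 1571/2000
8 4 371/500
f(0.5y,2y) = ((2463/2500)/(439/500) − 1)/(3/2) = 536/6585 ≈ 8.1397%

step 1 [0.5y] zero: DF = P = 2463/2500 ≈ 0.985200
step 2 [1y] bond c/2=1/80: DF=(777003/800000 − 1/80·(0.985200))/(1+1/80) = 9471/10000 ≈ 0.947100
step 3 [1.5y] bond c/2=1/160: DF=(1493117/1600000 − 1/160·(0.985200+0.947100))/(1+1/160) = 4577/5000 ≈ 0.915400
step 4 [2y] bond c/2=7/400: DF=(3772799/4000000 − 7/400·(0.985200+0.947100+0.915400))/(1+7/400) = 439/500 ≈ 0.878000
step 5 [2.5y] swap r/2=1338/45919: DF=(1 − 1338/45919·(0.985200+0.947100+0.915400+0.878000))/(1+1338/45919) = 4331/5000 ≈ 0.866200
step 6 [3y] swap r/2=1660/54259: DF=(1 − 1660/54259·(0.985200+0.947100+0.915400+0.878000+0.866200))/(1+1660/54259) = 417/500 ≈ 0.834000
step 7 [3.5y] bond c/2=3/100: DF=(485921/500000 − 3/100·(0.985200+0.947100+0.915400+0.878000+0.866200+0.834000))/(1+3/100) = 1571/2000 ≈ 0.785500
step 8 [4y] zero: DF = P = 371/500 ≈ 0.742000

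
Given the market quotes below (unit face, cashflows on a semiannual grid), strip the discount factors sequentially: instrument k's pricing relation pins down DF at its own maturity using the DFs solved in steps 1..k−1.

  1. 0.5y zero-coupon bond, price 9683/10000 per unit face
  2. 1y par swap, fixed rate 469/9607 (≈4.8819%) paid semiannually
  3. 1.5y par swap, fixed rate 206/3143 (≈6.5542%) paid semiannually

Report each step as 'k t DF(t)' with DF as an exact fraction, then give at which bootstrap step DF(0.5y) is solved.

step 1 [0.5y] zero: DF = P = 9683/10000 ≈ 0.968300
step 2 [1y] swap r/2=469/19214: DF=(1 − 469/19214·(0.968300))/(1+469/19214) = 9531/10000 ≈ 0.953100
step 3 [1.5y] swap r/2=103/3143: DF=(1 − 103/3143·(0.968300+0.953100))/(1+103/3143) = 9073/10000 ≈ 0.907300

1 1/2 9683/10000
2 1 9531/10000
3 3/2 9073/10000
DF(0.5y) is solved at step 1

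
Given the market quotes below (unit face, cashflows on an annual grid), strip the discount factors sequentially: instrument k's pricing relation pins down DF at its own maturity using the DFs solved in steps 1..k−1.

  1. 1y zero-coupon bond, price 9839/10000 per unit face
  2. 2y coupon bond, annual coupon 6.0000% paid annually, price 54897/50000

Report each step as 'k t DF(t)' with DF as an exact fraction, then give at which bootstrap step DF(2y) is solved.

1 1 9839/10000
2 2 9801/10000
DF(2y) is solved at step 2

step 1 [1y] zero: DF = P = 9839/10000 ≈ 0.983900
step 2 [2y] bond c/1=3/50: DF=(54897/50000 − 3/50·(0.983900))/(1+3/50) = 9801/10000 ≈ 0.980100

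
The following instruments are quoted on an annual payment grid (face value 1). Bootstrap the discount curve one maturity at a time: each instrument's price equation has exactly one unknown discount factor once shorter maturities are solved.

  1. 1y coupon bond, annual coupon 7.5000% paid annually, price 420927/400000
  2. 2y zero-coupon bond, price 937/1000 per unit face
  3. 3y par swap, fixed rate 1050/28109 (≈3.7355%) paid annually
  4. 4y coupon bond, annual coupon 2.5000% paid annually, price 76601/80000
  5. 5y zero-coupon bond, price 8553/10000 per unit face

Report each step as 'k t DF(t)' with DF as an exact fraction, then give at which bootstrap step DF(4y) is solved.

1 1 9789/10000
2 2 937/1000
3 3 179/200
4 4 541/625
5 5 8553/10000
DF(4y) is solved at step 4

step 1 [1y] bond c/1=3/40: DF=(420927/400000 − 3/40·(0))/(1+3/40) = 9789/10000 ≈ 0.978900
step 2 [2y] zero: DF = P = 937/1000 ≈ 0.937000
step 3 [3y] swap r/1=1050/28109: DF=(1 − 1050/28109·(0.978900+0.937000))/(1+1050/28109) = 179/200 ≈ 0.895000
step 4 [4y] bond c/1=1/40: DF=(76601/80000 − 1/40·(0.978900+0.937000+0.895000))/(1+1/40) = 541/625 ≈ 0.865600
step 5 [5y] zero: DF = P = 8553/10000 ≈ 0.855300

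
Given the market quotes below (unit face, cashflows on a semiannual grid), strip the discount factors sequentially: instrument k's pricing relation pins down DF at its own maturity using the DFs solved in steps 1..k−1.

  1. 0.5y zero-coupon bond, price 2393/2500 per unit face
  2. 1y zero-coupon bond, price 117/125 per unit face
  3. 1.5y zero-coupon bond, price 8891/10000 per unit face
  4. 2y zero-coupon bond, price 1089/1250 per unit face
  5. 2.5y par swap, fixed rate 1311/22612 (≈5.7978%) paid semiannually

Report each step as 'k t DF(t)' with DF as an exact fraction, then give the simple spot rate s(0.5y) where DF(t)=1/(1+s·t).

1 1/2 2393/2500
2 1 117/125
3 3/2 8891/10000
4 2 1089/1250
5 5/2 8689/10000
s(0.5y) = (1/(2393/2500) − 1)/(1/2) = 214/2393 ≈ 8.9427%

step 1 [0.5y] zero: DF = P = 2393/2500 ≈ 0.957200
step 2 [1y] zero: DF = P = 117/125 ≈ 0.936000
step 3 [1.5y] zero: DF = P = 8891/10000 ≈ 0.889100
step 4 [2y] zero: DF = P = 1089/1250 ≈ 0.871200
step 5 [2.5y] swap r/2=1311/45224: DF=(1 − 1311/45224·(0.957200+0.936000+0.889100+0.871200))/(1+1311/45224) = 8689/10000 ≈ 0.868900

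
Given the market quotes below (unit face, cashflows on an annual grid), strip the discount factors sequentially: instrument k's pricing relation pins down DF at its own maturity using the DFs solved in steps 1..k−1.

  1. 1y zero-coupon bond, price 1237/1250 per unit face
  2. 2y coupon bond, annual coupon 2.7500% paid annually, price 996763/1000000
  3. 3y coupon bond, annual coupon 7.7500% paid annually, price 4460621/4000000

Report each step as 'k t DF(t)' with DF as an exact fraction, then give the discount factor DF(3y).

1 1 1237/1250
2 2 2359/2500
3 3 8959/10000
DF(3y) = 8959/10000 ≈ 0.895900

step 1 [1y] zero: DF = P = 1237/1250 ≈ 0.989600
step 2 [2y] bond c/1=11/400: DF=(996763/1000000 − 11/400·(0.989600))/(1+11/400) = 2359/2500 ≈ 0.943600
step 3 [3y] bond c/1=31/400: DF=(4460621/4000000 − 31/400·(0.989600+0.943600))/(1+31/400) = 8959/10000 ≈ 0.895900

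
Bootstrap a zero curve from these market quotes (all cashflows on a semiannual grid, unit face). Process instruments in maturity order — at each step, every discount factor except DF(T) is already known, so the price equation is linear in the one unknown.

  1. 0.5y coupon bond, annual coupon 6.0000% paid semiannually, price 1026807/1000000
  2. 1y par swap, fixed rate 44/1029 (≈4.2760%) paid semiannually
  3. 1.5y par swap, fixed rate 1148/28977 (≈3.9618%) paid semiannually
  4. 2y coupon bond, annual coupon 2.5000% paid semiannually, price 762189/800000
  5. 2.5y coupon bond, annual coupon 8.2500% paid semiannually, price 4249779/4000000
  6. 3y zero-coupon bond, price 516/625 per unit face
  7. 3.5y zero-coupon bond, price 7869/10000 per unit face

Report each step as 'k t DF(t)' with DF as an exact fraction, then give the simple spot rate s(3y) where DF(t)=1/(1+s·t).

step 1 [0.5y] bond c/2=3/100: DF=(1026807/1000000 − 3/100·(0))/(1+3/100) = 9969/10000 ≈ 0.996900
step 2 [1y] swap r/2=22/1029: DF=(1 − 22/1029·(0.996900))/(1+22/1029) = 4791/5000 ≈ 0.958200
step 3 [1.5y] swap r/2=574/28977: DF=(1 − 574/28977·(0.996900+0.958200))/(1+574/28977) = 4713/5000 ≈ 0.942600
step 4 [2y] bond c/2=1/80: DF=(762189/800000 − 1/80·(0.996900+0.958200+0.942600))/(1+1/80) = 2263/2500 ≈ 0.905200
step 5 [2.5y] bond c/2=33/800: DF=(4249779/4000000 − 33/800·(0.996900+0.958200+0.942600+0.905200))/(1+33/800) = 8697/10000 ≈ 0.869700
step 6 [3y] zero: DF = P = 516/625 ≈ 0.825600
step 7 [3.5y] zero: DF = P = 7869/10000 ≈ 0.786900

1 1/2 9969/10000
2 1 4791/5000
3 3/2 4713/5000
4 2 2263/2500
5 5/2 8697/10000
6 3 516/625
7 7/2 7869/10000
s(3y) = (1/(516/625) − 1)/(3) = 109/1548 ≈ 7.0413%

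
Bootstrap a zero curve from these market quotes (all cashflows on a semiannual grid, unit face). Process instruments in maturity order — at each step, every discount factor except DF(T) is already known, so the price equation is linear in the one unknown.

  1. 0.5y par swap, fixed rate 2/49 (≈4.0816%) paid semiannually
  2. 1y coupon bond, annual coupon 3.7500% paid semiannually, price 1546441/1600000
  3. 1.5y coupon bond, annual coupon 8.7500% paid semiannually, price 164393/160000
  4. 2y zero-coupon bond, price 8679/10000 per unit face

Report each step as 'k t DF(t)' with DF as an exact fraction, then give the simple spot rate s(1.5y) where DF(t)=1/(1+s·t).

step 1 [0.5y] swap r/2=1/49: DF=(1 − 1/49·(0))/(1+1/49) = 49/50 ≈ 0.980000
step 2 [1y] bond c/2=3/160: DF=(1546441/1600000 − 3/160·(0.980000))/(1+3/160) = 9307/10000 ≈ 0.930700
step 3 [1.5y] bond c/2=7/160: DF=(164393/160000 − 7/160·(0.980000+0.930700))/(1+7/160) = 9043/10000 ≈ 0.904300
step 4 [2y] zero: DF = P = 8679/10000 ≈ 0.867900

1 1/2 49/50
2 1 9307/10000
3 3/2 9043/10000
4 2 8679/10000
s(1.5y) = (1/(9043/10000) − 1)/(3/2) = 638/9043 ≈ 7.0552%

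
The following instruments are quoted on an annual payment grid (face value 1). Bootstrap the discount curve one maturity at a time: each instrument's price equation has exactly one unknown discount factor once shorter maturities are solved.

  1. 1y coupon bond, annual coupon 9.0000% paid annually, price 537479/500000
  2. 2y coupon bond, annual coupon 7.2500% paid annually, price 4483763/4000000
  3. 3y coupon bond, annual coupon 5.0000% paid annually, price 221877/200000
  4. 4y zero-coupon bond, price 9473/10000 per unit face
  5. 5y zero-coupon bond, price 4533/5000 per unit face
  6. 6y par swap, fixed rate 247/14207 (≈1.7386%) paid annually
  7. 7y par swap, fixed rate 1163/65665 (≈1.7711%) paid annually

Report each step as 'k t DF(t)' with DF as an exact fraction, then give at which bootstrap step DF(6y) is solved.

step 1 [1y] bond c/1=9/100: DF=(537479/500000 − 9/100·(0))/(1+9/100) = 4931/5000 ≈ 0.986200
step 2 [2y] bond c/1=29/400: DF=(4483763/4000000 − 29/400·(0.986200))/(1+29/400) = 1957/2000 ≈ 0.978500
step 3 [3y] bond c/1=1/20: DF=(221877/200000 − 1/20·(0.986200+0.978500))/(1+1/20) = 963/1000 ≈ 0.963000
step 4 [4y] zero: DF = P = 9473/10000 ≈ 0.947300
step 5 [5y] zero: DF = P = 4533/5000 ≈ 0.906600
step 6 [6y] swap r/1=247/14207: DF=(1 − 247/14207·(0.986200+0.978500+0.963000+0.947300+0.906600))/(1+247/14207) = 2253/2500 ≈ 0.901200
step 7 [7y] swap r/1=1163/65665: DF=(1 − 1163/65665·(0.986200+0.978500+0.963000+0.947300+0.906600+0.901200))/(1+1163/65665) = 8837/10000 ≈ 0.883700

1 1 4931/5000
2 2 1957/2000
3 3 963/1000
4 4 9473/10000
5 5 4533/5000
6 6 2253/2500
7 7 8837/10000
DF(6y) is solved at step 6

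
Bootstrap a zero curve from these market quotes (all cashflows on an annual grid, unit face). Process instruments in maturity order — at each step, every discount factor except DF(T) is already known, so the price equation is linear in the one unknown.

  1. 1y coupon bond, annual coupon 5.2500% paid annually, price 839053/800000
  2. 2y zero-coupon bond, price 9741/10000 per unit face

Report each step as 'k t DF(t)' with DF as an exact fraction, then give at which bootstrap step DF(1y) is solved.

step 1 [1y] bond c/1=21/400: DF=(839053/800000 − 21/400·(0))/(1+21/400) = 1993/2000 ≈ 0.996500
step 2 [2y] zero: DF = P = 9741/10000 ≈ 0.974100

1 1 1993/2000
2 2 9741/10000
DF(1y) is solved at step 1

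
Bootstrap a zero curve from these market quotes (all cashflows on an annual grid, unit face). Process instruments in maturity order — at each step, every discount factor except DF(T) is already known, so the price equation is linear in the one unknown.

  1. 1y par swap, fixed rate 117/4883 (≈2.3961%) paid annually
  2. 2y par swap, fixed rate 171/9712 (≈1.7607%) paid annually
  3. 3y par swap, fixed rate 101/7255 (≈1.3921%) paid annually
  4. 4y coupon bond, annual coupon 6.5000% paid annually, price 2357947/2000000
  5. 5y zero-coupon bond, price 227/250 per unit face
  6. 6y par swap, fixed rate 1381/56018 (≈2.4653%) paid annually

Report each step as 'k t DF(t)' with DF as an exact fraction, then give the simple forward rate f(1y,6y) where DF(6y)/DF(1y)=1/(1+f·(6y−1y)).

step 1 [1y] swap r/1=117/4883: DF=(1 − 117/4883·(0))/(1+117/4883) = 4883/5000 ≈ 0.976600
step 2 [2y] swap r/1=171/9712: DF=(1 − 171/9712·(0.976600))/(1+171/9712) = 4829/5000 ≈ 0.965800
step 3 [3y] swap r/1=101/7255: DF=(1 − 101/7255·(0.976600+0.965800))/(1+101/7255) = 2399/2500 ≈ 0.959600
step 4 [4y] bond c/1=13/200: DF=(2357947/2000000 − 13/200·(0.976600+0.965800+0.959600))/(1+13/200) = 9299/10000 ≈ 0.929900
step 5 [5y] zero: DF = P = 227/250 ≈ 0.908000
step 6 [6y] swap r/1=1381/56018: DF=(1 − 1381/56018·(0.976600+0.965800+0.959600+0.929900+0.908000))/(1+1381/56018) = 8619/10000 ≈ 0.861900

1 1 4883/5000
2 2 4829/5000
3 3 2399/2500
4 4 9299/10000
5 5 227/250
6 6 8619/10000
f(1y,6y) = ((4883/5000)/(8619/10000) − 1)/(5) = 1147/43095 ≈ 2.6616%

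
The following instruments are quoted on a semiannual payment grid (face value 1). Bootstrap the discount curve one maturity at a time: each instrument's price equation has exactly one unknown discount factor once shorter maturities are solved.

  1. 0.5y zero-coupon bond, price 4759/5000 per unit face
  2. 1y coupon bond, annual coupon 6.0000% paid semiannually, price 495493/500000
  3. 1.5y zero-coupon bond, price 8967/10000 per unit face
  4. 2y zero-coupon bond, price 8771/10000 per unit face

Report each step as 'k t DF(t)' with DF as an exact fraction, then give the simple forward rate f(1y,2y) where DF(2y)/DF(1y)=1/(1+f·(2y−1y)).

step 1 [0.5y] zero: DF = P = 4759/5000 ≈ 0.951800
step 2 [1y] bond c/2=3/100: DF=(495493/500000 − 3/100·(0.951800))/(1+3/100) = 584/625 ≈ 0.934400
step 3 [1.5y] zero: DF = P = 8967/10000 ≈ 0.896700
step 4 [2y] zero: DF = P = 8771/10000 ≈ 0.877100

1 1/2 4759/5000
2 1 584/625
3 3/2 8967/10000
4 2 8771/10000
f(1y,2y) = ((584/625)/(8771/10000) − 1)/(1) = 573/8771 ≈ 6.5329%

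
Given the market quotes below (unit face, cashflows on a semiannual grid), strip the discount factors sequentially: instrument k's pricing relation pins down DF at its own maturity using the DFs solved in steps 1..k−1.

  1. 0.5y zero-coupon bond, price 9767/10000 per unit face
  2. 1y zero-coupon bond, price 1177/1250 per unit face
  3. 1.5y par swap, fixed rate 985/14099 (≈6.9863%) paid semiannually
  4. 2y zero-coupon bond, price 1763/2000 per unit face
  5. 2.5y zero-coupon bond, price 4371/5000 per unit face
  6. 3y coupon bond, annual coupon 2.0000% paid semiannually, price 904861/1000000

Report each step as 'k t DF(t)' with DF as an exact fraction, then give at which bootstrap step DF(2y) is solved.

1 1/2 9767/10000
2 1 1177/1250
3 3/2 1803/2000
4 2 1763/2000
5 5/2 4371/5000
6 3 4253/5000
DF(2y) is solved at step 4

step 1 [0.5y] zero: DF = P = 9767/10000 ≈ 0.976700
step 2 [1y] zero: DF = P = 1177/1250 ≈ 0.941600
step 3 [1.5y] swap r/2=985/28198: DF=(1 − 985/28198·(0.976700+0.941600))/(1+985/28198) = 1803/2000 ≈ 0.901500
step 4 [2y] zero: DF = P = 1763/2000 ≈ 0.881500
step 5 [2.5y] zero: DF = P = 4371/5000 ≈ 0.874200
step 6 [3y] bond c/2=1/100: DF=(904861/1000000 − 1/100·(0.976700+0.941600+0.901500+0.881500+0.874200))/(1+1/100) = 4253/5000 ≈ 0.850600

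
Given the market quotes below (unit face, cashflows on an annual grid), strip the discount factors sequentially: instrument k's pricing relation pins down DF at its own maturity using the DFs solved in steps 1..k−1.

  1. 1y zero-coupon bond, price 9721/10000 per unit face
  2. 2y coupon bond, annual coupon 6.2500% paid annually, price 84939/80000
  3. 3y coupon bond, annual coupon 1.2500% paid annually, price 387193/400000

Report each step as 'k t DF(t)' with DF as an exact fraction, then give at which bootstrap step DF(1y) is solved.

step 1 [1y] zero: DF = P = 9721/10000 ≈ 0.972100
step 2 [2y] bond c/1=1/16: DF=(84939/80000 − 1/16·(0.972100))/(1+1/16) = 9421/10000 ≈ 0.942100
step 3 [3y] bond c/1=1/80: DF=(387193/400000 − 1/80·(0.972100+0.942100))/(1+1/80) = 2331/2500 ≈ 0.932400

1 1 9721/10000
2 2 9421/10000
3 3 2331/2500
DF(1y) is solved at step 1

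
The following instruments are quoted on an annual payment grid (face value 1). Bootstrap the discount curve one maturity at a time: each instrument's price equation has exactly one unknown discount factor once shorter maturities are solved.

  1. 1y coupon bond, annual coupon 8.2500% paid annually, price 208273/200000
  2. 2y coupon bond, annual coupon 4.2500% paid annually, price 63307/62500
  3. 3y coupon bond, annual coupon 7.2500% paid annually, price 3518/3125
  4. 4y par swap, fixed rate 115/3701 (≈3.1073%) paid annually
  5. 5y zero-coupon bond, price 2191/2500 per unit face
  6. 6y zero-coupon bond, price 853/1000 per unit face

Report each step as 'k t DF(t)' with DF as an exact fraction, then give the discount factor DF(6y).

step 1 [1y] bond c/1=33/400: DF=(208273/200000 − 33/400·(0))/(1+33/400) = 481/500 ≈ 0.962000
step 2 [2y] bond c/1=17/400: DF=(63307/62500 − 17/400·(0.962000))/(1+17/400) = 2331/2500 ≈ 0.932400
step 3 [3y] bond c/1=29/400: DF=(3518/3125 − 29/400·(0.962000+0.932400))/(1+29/400) = 576/625 ≈ 0.921600
step 4 [4y] swap r/1=115/3701: DF=(1 − 115/3701·(0.962000+0.932400+0.921600))/(1+115/3701) = 177/200 ≈ 0.885000
step 5 [5y] zero: DF = P = 2191/2500 ≈ 0.876400
step 6 [6y] zero: DF = P = 853/1000 ≈ 0.853000

1 1 481/500
2 2 2331/2500
3 3 576/625
4 4 177/200
5 5 2191/2500
6 6 853/1000
DF(6y) = 853/1000 ≈ 0.853000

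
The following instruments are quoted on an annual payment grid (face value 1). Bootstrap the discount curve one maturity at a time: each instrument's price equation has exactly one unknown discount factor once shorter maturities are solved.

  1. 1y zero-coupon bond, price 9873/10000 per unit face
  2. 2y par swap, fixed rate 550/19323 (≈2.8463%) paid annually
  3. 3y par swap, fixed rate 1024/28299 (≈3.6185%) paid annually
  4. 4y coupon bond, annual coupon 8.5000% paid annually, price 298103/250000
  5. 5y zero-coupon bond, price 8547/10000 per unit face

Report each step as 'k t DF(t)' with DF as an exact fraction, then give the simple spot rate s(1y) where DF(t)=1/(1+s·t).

1 1 9873/10000
2 2 189/200
3 3 561/625
4 4 8773/10000
5 5 8547/10000
s(1y) = (1/(9873/10000) − 1)/(1) = 127/9873 ≈ 1.2863%

step 1 [1y] zero: DF = P = 9873/10000 ≈ 0.987300
step 2 [2y] swap r/1=550/19323: DF=(1 − 550/19323·(0.987300))/(1+550/19323) = 189/200 ≈ 0.945000
step 3 [3y] swap r/1=1024/28299: DF=(1 − 1024/28299·(0.987300+0.945000))/(1+1024/28299) = 561/625 ≈ 0.897600
step 4 [4y] bond c/1=17/200: DF=(298103/250000 − 17/200·(0.987300+0.945000+0.897600))/(1+17/200) = 8773/10000 ≈ 0.877300
step 5 [5y] zero: DF = P = 8547/10000 ≈ 0.854700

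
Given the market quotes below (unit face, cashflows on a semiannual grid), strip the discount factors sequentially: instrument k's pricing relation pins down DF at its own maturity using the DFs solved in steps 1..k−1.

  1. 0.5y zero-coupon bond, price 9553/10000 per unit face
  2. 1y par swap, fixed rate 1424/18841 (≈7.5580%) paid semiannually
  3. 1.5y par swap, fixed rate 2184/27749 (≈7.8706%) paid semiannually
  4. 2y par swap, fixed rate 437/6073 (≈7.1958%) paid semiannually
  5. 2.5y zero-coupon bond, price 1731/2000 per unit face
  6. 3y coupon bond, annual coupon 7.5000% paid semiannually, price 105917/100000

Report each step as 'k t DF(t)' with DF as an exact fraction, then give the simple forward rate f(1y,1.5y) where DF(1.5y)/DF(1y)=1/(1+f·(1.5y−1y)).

1 1/2 9553/10000
2 1 1161/1250
3 3/2 2227/2500
4 2 8689/10000
5 5/2 1731/2000
6 3 8579/10000
f(1y,1.5y) = ((1161/1250)/(2227/2500) − 1)/(1/2) = 190/2227 ≈ 8.5317%

step 1 [0.5y] zero: DF = P = 9553/10000 ≈ 0.955300
step 2 [1y] swap r/2=712/18841: DF=(1 − 712/18841·(0.955300))/(1+712/18841) = 1161/1250 ≈ 0.928800
step 3 [1.5y] swap r/2=1092/27749: DF=(1 − 1092/27749·(0.955300+0.928800))/(1+1092/27749) = 2227/2500 ≈ 0.890800
step 4 [2y] swap r/2=437/12146: DF=(1 − 437/12146·(0.955300+0.928800+0.890800))/(1+437/12146) = 8689/10000 ≈ 0.868900
step 5 [2.5y] zero: DF = P = 1731/2000 ≈ 0.865500
step 6 [3y] bond c/2=3/80: DF=(105917/100000 − 3/80·(0.955300+0.928800+0.890800+0.868900+0.865500))/(1+3/80) = 8579/10000 ≈ 0.857900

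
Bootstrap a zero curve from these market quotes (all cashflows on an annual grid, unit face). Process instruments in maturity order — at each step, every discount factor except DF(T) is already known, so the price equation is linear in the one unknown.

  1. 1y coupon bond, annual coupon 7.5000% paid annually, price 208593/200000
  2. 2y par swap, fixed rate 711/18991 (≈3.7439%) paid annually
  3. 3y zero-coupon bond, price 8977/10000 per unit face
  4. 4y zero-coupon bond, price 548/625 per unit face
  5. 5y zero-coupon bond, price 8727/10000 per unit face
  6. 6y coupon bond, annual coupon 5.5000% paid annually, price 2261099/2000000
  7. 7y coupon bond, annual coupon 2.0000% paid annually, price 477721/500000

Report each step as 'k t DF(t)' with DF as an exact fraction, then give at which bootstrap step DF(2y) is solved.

step 1 [1y] bond c/1=3/40: DF=(208593/200000 − 3/40·(0))/(1+3/40) = 4851/5000 ≈ 0.970200
step 2 [2y] swap r/1=711/18991: DF=(1 − 711/18991·(0.970200))/(1+711/18991) = 9289/10000 ≈ 0.928900
step 3 [3y] zero: DF = P = 8977/10000 ≈ 0.897700
step 4 [4y] zero: DF = P = 548/625 ≈ 0.876800
step 5 [5y] zero: DF = P = 8727/10000 ≈ 0.872700
step 6 [6y] bond c/1=11/200: DF=(2261099/2000000 − 11/200·(0.970200+0.928900+0.897700+0.876800+0.872700))/(1+11/200) = 4173/5000 ≈ 0.834600
step 7 [7y] bond c/1=1/50: DF=(477721/500000 − 1/50·(0.970200+0.928900+0.897700+0.876800+0.872700+0.834600))/(1+1/50) = 1039/1250 ≈ 0.831200

1 1 4851/5000
2 2 9289/10000
3 3 8977/10000
4 4 548/625
5 5 8727/10000
6 6 4173/5000
7 7 1039/1250
DF(2y) is solved at step 2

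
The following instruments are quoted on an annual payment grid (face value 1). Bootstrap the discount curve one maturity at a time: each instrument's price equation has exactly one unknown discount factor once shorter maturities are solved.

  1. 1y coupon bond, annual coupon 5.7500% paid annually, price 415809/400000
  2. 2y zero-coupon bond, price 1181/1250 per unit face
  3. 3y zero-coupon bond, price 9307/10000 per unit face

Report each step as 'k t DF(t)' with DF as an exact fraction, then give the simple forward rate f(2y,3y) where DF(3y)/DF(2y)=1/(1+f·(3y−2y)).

step 1 [1y] bond c/1=23/400: DF=(415809/400000 − 23/400·(0))/(1+23/400) = 983/1000 ≈ 0.983000
step 2 [2y] zero: DF = P = 1181/1250 ≈ 0.944800
step 3 [3y] zero: DF = P = 9307/10000 ≈ 0.930700

1 1 983/1000
2 2 1181/1250
3 3 9307/10000
f(2y,3y) = ((1181/1250)/(9307/10000) − 1)/(1) = 141/9307 ≈ 1.5150%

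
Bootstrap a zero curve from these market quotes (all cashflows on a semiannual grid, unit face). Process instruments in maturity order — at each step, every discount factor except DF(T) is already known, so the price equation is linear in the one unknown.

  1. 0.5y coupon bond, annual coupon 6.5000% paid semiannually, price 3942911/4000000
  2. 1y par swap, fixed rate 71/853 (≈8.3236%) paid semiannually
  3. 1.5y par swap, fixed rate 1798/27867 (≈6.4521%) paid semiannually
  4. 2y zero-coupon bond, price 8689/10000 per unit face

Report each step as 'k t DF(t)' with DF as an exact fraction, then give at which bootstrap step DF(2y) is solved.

1 1/2 9547/10000
2 1 9219/10000
3 3/2 9101/10000
4 2 8689/10000
DF(2y) is solved at step 4

step 1 [0.5y] bond c/2=13/400: DF=(3942911/4000000 − 13/400·(0))/(1+13/400) = 9547/10000 ≈ 0.954700
step 2 [1y] swap r/2=71/1706: DF=(1 − 71/1706·(0.954700))/(1+71/1706) = 9219/10000 ≈ 0.921900
step 3 [1.5y] swap r/2=899/27867: DF=(1 − 899/27867·(0.954700+0.921900))/(1+899/27867) = 9101/10000 ≈ 0.910100
step 4 [2y] zero: DF = P = 8689/10000 ≈ 0.868900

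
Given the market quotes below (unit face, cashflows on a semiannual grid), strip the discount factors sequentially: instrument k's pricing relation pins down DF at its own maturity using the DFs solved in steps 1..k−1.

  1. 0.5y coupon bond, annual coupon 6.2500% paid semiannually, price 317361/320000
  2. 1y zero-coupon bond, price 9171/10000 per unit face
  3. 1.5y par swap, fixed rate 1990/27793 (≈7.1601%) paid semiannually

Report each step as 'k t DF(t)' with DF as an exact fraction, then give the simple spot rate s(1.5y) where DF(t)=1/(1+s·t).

1 1/2 9617/10000
2 1 9171/10000
3 3/2 1801/2000
s(1.5y) = (1/(1801/2000) − 1)/(3/2) = 398/5403 ≈ 7.3663%

step 1 [0.5y] bond c/2=1/32: DF=(317361/320000 − 1/32·(0))/(1+1/32) = 9617/10000 ≈ 0.961700
step 2 [1y] zero: DF = P = 9171/10000 ≈ 0.917100
step 3 [1.5y] swap r/2=995/27793: DF=(1 − 995/27793·(0.961700+0.917100))/(1+995/27793) = 1801/2000 ≈ 0.900500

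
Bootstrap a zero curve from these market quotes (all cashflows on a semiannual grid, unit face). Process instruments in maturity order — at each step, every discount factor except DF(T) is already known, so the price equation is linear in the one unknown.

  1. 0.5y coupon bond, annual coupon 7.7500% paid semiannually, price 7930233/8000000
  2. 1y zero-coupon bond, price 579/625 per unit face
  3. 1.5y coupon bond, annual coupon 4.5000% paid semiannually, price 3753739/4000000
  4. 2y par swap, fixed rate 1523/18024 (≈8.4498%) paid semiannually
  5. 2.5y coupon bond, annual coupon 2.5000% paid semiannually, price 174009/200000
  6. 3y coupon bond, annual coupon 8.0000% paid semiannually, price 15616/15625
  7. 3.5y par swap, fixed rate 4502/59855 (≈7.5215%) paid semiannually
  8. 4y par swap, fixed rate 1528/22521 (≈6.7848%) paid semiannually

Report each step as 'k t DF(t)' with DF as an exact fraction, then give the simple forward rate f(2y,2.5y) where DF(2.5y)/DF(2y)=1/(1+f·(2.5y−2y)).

1 1/2 9543/10000
2 1 579/625
3 3/2 2191/2500
4 2 8477/10000
5 5/2 2037/2500
6 3 791/1000
7 7/2 7749/10000
8 4 1927/2500
f(2y,2.5y) = ((8477/10000)/(2037/2500) − 1)/(1/2) = 47/582 ≈ 8.0756%

step 1 [0.5y] bond c/2=31/800: DF=(7930233/8000000 − 31/800·(0))/(1+31/800) = 9543/10000 ≈ 0.954300
step 2 [1y] zero: DF = P = 579/625 ≈ 0.926400
step 3 [1.5y] bond c/2=9/400: DF=(3753739/4000000 − 9/400·(0.954300+0.926400))/(1+9/400) = 2191/2500 ≈ 0.876400
step 4 [2y] swap r/2=1523/36048: DF=(1 − 1523/36048·(0.954300+0.926400+0.876400))/(1+1523/36048) = 8477/10000 ≈ 0.847700
step 5 [2.5y] bond c/2=1/80: DF=(174009/200000 − 1/80·(0.954300+0.926400+0.876400+0.847700))/(1+1/80) = 2037/2500 ≈ 0.814800
step 6 [3y] bond c/2=1/25: DF=(15616/15625 − 1/25·(0.954300+0.926400+0.876400+0.847700+0.814800))/(1+1/25) = 791/1000 ≈ 0.791000
step 7 [3.5y] swap r/2=2251/59855: DF=(1 − 2251/59855·(0.954300+0.926400+0.876400+0.847700+0.814800+0.791000))/(1+2251/59855) = 7749/10000 ≈ 0.774900
step 8 [4y] swap r/2=764/22521: DF=(1 − 764/22521·(0.954300+0.926400+0.876400+0.847700+0.814800+0.791000+0.774900))/(1+764/22521) = 1927/2500 ≈ 0.770800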